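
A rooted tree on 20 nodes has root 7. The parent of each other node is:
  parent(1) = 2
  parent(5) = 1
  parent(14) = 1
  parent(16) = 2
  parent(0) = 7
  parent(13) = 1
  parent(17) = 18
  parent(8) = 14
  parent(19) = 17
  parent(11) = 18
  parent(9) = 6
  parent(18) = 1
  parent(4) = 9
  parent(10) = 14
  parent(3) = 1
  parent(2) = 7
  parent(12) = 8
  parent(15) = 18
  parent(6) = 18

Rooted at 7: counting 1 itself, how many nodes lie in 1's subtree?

The subtree rooted at 1 contains: 1, 18, 14, 5, 3, 13, 6, 15, 17, 11, 10, 8, 9, 19, 12, 4 — 16 nodes.

16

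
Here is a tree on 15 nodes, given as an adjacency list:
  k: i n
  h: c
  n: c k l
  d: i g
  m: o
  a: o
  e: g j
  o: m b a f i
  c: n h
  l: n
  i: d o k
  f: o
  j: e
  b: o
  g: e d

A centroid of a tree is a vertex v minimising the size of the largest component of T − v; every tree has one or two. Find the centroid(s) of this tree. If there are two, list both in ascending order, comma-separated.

Delete i: the remaining components have sizes 5, 5, 4. Max 5 ≤ 7, so i is a centroid.
Every other node leaves some component of size > 7, so the centroid is unique.

i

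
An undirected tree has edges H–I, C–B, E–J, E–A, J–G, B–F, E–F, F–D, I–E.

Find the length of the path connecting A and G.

A–E–J–G: 3 edges.

3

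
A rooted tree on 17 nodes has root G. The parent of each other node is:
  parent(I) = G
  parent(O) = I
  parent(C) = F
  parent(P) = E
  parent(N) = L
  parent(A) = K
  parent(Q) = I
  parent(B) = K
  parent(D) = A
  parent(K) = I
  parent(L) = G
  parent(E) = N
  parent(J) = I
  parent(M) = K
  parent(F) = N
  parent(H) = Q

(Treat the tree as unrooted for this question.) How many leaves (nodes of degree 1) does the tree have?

Degree-1 nodes: B, C, D, H, J, M, O, P — 8 of them.

8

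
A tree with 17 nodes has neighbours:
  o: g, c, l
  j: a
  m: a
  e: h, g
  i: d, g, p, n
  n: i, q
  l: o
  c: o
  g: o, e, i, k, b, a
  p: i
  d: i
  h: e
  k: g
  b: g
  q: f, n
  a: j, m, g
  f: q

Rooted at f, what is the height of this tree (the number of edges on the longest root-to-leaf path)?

6

The longest root-to-leaf path is f-q-n-i-g-e-h (6 edges).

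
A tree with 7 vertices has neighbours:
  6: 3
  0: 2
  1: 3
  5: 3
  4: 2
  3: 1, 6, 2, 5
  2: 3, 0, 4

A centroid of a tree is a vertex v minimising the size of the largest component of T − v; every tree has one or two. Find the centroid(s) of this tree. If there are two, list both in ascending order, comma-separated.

Removing 3 splits the tree into components of sizes 3, 1, 1, 1; the largest is 3 ≤ ⌊7/2⌋ = 3.
No neighbour of 3 does as well, so 3 is the unique centroid.

3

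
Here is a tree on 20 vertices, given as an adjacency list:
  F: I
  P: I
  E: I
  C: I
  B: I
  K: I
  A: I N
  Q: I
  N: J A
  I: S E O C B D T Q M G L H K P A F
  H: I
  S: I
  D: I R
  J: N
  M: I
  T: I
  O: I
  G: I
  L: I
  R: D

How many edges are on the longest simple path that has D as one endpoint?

A farthest node from D is J.
The path D-I-A-N-J has 4 edges.

4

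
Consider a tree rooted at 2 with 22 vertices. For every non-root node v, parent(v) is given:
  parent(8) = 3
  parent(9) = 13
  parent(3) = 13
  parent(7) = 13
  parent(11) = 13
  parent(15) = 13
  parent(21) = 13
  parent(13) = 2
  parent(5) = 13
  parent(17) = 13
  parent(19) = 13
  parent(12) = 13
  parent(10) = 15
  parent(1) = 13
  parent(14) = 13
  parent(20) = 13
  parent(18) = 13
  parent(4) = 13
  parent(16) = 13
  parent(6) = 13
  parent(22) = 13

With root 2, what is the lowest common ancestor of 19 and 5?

13

19's ancestor chain is 19, 13, 2 and 5's is 5, 13, 2; they first meet at 13.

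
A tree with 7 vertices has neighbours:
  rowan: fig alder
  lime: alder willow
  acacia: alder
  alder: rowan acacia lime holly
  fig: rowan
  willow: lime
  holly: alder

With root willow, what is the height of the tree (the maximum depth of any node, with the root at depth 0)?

4

The longest root-to-leaf path is willow–lime–alder–rowan–fig (4 edges).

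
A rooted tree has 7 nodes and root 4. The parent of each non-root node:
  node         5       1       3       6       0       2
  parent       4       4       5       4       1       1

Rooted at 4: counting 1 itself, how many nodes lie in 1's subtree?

1's subtree: {1, 0, 2}, size 3.

3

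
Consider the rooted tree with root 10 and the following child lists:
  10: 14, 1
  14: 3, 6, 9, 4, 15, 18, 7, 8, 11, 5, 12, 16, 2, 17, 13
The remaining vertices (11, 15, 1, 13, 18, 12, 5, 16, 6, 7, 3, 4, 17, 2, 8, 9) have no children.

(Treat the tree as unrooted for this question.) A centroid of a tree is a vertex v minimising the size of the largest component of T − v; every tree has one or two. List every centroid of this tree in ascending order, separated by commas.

14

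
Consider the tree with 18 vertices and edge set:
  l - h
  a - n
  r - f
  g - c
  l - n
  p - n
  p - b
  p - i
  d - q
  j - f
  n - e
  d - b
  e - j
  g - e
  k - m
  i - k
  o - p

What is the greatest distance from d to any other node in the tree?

7

The node farthest from d is r, via d-b-p-n-e-j-f-r — 7 edges.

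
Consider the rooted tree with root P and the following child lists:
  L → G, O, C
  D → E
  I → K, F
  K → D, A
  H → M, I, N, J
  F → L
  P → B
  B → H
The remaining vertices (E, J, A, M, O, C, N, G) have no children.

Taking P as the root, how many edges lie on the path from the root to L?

5

Climbing from L to the root: L → F → I → H → B → P. That's 5 steps.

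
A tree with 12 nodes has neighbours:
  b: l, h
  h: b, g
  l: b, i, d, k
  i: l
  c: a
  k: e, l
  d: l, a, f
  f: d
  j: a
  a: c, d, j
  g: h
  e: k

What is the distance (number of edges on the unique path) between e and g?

Walking from e: e - k - l - b - h - g. Length 5.

5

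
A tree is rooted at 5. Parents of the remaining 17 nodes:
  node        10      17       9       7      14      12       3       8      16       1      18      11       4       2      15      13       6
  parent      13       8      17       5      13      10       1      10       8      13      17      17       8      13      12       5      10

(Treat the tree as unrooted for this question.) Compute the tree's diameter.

BFS from 18 reaches 7 last, at distance 6; BFS from 7 confirms no node is farther.
Path: 18-17-8-10-13-5-7.

6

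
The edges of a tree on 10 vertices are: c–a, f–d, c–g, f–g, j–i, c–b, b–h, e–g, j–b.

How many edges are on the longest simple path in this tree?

A longest path is d – f – g – c – b – j – i, with 6 edges.

6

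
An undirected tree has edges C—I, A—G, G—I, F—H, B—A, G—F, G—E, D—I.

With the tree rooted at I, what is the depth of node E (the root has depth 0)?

Path from I to E: I → G → E, which has 2 edges.

2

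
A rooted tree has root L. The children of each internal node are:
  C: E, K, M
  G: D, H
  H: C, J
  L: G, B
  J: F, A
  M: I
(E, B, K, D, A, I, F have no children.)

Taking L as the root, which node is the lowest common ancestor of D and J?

G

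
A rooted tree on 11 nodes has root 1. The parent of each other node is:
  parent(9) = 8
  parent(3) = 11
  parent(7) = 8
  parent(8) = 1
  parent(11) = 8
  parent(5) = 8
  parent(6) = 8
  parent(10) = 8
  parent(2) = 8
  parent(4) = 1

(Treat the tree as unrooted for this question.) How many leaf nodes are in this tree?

8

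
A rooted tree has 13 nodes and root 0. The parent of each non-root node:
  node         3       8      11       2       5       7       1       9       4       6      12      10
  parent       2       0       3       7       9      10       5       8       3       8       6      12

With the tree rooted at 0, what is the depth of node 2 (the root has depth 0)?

6

Climbing from 2 to the root: 2 → 7 → 10 → 12 → 6 → 8 → 0. That's 6 steps.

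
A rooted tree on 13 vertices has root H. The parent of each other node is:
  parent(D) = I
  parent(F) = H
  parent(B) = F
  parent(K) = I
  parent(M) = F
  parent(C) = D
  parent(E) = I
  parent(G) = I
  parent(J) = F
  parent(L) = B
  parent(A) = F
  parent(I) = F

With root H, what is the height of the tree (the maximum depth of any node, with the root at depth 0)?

4

The longest root-to-leaf path is H–F–I–D–C (4 edges).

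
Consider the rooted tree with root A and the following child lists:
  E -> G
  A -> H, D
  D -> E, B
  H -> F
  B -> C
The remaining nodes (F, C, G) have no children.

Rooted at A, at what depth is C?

A – D – B – C — 3 edges.

3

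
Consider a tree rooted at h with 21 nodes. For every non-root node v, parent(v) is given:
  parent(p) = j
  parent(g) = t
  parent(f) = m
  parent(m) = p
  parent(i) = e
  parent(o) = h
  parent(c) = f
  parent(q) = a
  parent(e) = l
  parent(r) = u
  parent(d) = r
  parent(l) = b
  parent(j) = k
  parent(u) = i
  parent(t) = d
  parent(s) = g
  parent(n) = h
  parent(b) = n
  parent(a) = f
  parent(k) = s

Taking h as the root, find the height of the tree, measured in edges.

18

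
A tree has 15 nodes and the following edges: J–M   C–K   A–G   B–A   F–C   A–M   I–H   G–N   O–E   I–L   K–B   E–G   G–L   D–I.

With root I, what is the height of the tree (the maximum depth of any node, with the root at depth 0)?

F sits deepest: I–L–G–A–B–K–C–F — 7 edges from the root.

7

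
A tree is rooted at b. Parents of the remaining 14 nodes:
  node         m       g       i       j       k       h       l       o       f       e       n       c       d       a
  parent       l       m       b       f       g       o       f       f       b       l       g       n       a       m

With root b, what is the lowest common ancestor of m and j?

f

Ancestors of m (toward the root): m, l, f, b.
Ancestors of j: j, f, b.
The deepest node appearing in both lists is f.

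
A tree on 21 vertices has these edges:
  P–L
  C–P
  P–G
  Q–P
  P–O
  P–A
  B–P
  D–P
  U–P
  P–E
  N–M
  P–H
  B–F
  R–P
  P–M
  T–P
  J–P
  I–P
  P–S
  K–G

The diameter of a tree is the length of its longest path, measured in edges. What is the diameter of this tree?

4

Starting from F, a farthest node is K at distance 4.
One longest path: F-B-P-G-K.
So the diameter is 4.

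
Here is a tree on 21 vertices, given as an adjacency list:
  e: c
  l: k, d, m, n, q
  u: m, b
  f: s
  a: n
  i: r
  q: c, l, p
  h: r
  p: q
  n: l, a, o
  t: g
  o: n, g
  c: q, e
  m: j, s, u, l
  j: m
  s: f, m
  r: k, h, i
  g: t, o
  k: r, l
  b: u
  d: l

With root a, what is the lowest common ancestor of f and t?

f's ancestor chain is f, s, m, l, n, a and t's is t, g, o, n, a; they first meet at n.

n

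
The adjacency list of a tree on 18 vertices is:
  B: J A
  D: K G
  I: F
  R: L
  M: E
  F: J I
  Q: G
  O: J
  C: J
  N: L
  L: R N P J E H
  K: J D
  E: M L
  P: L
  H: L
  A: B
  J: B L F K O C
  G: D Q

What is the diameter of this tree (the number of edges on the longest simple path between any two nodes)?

A longest path is Q – G – D – K – J – L – E – M, with 7 edges.

7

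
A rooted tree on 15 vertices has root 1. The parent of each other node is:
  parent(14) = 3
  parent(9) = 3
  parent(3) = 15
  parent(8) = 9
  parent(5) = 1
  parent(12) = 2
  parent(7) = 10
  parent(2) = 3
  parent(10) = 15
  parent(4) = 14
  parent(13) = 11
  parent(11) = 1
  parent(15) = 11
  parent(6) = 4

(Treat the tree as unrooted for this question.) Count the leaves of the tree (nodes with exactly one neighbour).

6

Exactly 6 nodes have a single neighbour: 5, 6, 7, 8, 12, 13.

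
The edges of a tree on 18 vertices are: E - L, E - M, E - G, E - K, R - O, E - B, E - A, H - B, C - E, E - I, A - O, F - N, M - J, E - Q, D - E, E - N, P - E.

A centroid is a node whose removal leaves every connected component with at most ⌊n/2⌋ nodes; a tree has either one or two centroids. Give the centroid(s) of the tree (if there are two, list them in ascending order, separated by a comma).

Removing E splits the tree into components of sizes 3, 2, 2, 2, 1, 1, 1, 1, 1, 1, 1, 1; the largest is 3 ≤ ⌊18/2⌋ = 9.
No neighbour of E does as well, so E is the unique centroid.

E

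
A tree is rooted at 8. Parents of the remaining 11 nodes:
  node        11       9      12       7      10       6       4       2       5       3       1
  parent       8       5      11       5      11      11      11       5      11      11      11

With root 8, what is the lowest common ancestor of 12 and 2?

Path 12→root: 12 11 8; path 2→root: 2 5 11 8.
First common node: 11.

11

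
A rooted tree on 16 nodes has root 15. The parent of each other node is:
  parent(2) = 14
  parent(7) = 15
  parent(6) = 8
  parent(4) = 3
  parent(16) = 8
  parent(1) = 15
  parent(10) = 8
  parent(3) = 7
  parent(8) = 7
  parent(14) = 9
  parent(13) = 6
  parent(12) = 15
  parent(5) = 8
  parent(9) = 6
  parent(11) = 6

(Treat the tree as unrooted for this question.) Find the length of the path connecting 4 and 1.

4

4 – 3 – 7 – 15 – 1: 4 edges.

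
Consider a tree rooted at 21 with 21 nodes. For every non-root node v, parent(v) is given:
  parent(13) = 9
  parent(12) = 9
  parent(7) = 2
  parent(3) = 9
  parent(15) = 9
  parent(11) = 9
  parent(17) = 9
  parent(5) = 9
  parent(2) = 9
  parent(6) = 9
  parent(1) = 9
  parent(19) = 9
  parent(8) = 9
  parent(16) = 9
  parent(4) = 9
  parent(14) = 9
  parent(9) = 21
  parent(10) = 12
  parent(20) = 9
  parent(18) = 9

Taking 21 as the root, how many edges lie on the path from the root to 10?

3

Path from 21 to 10: 21 – 9 – 12 – 10, which has 3 edges.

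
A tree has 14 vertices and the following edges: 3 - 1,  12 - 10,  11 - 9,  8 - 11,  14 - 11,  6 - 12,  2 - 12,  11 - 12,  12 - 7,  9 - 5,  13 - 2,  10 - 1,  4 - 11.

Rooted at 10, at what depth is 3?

2

Path from 10 to 3: 10–1–3, which has 2 edges.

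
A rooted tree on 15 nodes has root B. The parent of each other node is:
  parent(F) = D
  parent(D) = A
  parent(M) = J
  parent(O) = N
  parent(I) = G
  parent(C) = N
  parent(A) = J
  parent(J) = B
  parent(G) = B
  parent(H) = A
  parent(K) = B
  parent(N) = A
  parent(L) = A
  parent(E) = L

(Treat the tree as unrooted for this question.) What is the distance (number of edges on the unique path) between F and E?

The path is F–D–A–L–E, which has 4 edges.

4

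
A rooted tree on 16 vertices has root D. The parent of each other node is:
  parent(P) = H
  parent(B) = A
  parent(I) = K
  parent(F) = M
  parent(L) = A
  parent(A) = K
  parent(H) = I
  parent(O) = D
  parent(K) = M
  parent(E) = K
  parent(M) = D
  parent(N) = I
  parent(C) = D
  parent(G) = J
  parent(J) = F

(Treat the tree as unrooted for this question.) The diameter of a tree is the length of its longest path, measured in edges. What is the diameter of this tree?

BFS from G reaches P last, at distance 7; BFS from P confirms no node is farther.
Path: G–J–F–M–K–I–H–P.

7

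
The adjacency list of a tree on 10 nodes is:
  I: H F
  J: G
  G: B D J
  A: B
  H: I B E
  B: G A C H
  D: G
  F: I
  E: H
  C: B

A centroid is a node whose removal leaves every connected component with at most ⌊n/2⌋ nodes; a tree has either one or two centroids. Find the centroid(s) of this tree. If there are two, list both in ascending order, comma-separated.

B

Removing B splits the tree into components of sizes 4, 3, 1, 1; the largest is 4 ≤ ⌊10/2⌋ = 5.
Every other node leaves some component of size > 5, so the centroid is unique.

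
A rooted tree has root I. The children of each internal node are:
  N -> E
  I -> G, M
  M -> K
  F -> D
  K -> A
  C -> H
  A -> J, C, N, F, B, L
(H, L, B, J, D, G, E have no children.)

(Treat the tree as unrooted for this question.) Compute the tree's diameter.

6

BFS from G reaches E last, at distance 6; BFS from E confirms no node is farther.
Path: G – I – M – K – A – N – E.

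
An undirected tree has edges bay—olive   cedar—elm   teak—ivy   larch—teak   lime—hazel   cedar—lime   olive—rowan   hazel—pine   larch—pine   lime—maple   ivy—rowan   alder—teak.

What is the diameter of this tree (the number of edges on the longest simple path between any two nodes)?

A longest path is bay - olive - rowan - ivy - teak - larch - pine - hazel - lime - cedar - elm, with 10 edges.

10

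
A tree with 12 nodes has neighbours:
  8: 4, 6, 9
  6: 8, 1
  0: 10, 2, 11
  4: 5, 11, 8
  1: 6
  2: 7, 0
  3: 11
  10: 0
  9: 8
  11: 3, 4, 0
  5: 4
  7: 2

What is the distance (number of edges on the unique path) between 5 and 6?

5 - 4 - 8 - 6: 3 edges.

3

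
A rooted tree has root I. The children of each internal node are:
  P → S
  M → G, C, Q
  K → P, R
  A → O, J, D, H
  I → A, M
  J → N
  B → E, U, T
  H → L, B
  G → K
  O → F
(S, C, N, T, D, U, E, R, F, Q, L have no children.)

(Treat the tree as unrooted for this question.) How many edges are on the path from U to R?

8

The path is U – B – H – A – I – M – G – K – R, which has 8 edges.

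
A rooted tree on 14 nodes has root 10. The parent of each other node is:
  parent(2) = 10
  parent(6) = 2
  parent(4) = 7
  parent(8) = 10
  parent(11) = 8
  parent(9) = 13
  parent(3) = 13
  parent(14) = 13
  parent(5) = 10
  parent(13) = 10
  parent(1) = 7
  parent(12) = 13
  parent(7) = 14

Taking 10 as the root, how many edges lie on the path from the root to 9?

Climbing from 9 to the root: 9 – 13 – 10. That's 2 steps.

2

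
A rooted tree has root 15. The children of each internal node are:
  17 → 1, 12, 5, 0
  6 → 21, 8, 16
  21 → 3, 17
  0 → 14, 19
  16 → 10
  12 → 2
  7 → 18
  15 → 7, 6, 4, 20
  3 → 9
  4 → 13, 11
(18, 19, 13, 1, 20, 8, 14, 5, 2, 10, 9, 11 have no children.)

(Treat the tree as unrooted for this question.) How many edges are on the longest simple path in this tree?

BFS from 11 reaches 19 last, at distance 7; BFS from 19 confirms no node is farther.
Path: 11 – 4 – 15 – 6 – 21 – 17 – 0 – 19.

7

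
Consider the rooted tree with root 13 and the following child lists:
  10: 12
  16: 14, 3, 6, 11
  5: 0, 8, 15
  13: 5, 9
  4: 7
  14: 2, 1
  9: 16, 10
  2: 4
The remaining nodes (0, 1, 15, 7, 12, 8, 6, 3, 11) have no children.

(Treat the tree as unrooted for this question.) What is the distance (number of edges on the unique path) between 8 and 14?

5

8 - 5 - 13 - 9 - 16 - 14: 5 edges.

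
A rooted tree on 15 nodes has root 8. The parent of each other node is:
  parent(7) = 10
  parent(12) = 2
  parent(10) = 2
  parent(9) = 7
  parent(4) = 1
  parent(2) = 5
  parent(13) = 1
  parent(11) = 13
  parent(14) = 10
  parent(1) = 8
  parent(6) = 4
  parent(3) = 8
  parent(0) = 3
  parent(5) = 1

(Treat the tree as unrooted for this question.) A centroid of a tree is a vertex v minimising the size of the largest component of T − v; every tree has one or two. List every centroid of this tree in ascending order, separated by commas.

If 1 is removed the pieces have sizes 7, 3, 2, 2, all ≤ ⌊15/2⌋ = 7.
No neighbour of 1 does as well, so 1 is the unique centroid.

1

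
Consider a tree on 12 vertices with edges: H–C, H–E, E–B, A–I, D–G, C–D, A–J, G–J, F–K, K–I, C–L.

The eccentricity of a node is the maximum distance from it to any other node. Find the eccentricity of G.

5

The node farthest from G is F (B also at distance 5), via G-J-A-I-K-F — 5 edges.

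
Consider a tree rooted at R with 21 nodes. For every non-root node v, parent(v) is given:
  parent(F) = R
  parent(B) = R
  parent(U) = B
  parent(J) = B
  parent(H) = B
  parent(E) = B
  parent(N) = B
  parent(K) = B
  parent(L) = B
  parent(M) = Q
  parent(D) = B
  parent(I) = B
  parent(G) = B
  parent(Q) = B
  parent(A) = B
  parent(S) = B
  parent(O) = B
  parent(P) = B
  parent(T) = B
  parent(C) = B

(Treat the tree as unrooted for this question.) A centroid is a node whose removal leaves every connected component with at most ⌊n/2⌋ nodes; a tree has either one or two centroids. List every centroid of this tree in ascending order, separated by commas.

B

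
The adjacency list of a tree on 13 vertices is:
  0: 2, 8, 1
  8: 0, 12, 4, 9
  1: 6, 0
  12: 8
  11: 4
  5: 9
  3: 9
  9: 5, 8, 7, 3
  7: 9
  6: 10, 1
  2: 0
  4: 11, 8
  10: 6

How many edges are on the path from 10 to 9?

The path is 10 – 6 – 1 – 0 – 8 – 9, which has 5 edges.

5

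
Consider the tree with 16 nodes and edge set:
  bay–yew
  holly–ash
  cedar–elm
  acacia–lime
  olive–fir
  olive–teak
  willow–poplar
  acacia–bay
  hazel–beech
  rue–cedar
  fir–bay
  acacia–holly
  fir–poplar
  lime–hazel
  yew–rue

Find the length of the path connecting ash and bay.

3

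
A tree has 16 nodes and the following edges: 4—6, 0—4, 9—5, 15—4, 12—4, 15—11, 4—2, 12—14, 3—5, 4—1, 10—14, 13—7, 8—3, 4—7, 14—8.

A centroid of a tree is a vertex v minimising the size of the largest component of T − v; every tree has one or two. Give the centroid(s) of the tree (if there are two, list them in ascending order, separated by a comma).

If 4 is removed the pieces have sizes 7, 2, 2, 1, 1, 1, 1, all ≤ ⌊16/2⌋ = 8.
No neighbour of 4 does as well, so 4 is the unique centroid.

4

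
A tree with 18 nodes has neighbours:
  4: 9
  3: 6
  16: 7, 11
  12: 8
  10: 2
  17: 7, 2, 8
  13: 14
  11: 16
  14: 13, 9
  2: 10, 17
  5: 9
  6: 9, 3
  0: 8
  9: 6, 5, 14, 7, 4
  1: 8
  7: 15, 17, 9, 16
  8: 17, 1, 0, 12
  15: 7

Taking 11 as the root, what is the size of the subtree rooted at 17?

7

17's subtree: {17, 8, 2, 0, 1, 12, 10}, size 7.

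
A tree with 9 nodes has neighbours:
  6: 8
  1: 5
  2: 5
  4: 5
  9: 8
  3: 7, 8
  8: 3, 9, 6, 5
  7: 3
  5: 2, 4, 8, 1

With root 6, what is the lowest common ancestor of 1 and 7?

Path 1→root: 1 5 8 6; path 7→root: 7 3 8 6.
First common node: 8.

8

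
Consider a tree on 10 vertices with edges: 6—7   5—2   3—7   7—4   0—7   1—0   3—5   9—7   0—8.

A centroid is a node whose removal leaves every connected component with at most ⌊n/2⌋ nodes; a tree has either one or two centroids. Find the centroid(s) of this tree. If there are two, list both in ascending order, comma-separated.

7

Delete 7: the remaining components have sizes 3, 3, 1, 1, 1. Max 3 ≤ 5, so 7 is a centroid.
No neighbour of 7 does as well, so 7 is the unique centroid.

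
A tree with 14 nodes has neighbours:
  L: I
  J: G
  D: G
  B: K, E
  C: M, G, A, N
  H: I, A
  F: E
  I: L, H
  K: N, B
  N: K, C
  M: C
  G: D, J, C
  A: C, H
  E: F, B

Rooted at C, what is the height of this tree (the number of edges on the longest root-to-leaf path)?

5

A deepest node is F, reached by C → N → K → B → E → F.
That path has 5 edges, so the height is 5.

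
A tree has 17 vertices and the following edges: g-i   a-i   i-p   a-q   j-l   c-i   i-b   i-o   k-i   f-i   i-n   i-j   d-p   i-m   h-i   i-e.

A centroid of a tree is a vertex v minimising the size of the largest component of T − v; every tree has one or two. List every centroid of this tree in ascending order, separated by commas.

i

If i is removed the pieces have sizes 2, 2, 2, 1, 1, 1, 1, 1, 1, 1, 1, 1, 1, all ≤ ⌊17/2⌋ = 8.
Every other node leaves some component of size > 8, so the centroid is unique.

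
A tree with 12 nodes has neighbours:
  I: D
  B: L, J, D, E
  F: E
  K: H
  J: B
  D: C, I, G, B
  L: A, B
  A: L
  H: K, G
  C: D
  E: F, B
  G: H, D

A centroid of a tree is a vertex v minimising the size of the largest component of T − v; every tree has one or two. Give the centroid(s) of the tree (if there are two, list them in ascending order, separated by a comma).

B, D

Delete D: the remaining components have sizes 6, 3, 1, 1. Max 6 ≤ 6, so D is a centroid.
Its neighbour B also leaves a largest component of size 6, so both are centroids.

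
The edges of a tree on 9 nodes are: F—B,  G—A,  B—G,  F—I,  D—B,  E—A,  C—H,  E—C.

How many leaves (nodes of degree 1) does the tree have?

3

Degree-1 nodes: D, H, I — 3 of them.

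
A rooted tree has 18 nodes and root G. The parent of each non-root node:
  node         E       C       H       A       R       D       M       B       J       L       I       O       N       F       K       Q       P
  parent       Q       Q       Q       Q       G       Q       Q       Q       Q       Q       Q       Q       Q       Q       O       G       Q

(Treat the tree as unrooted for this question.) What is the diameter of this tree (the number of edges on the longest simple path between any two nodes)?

BFS from R reaches K last, at distance 4; BFS from K confirms no node is farther.
Path: R - G - Q - O - K.

4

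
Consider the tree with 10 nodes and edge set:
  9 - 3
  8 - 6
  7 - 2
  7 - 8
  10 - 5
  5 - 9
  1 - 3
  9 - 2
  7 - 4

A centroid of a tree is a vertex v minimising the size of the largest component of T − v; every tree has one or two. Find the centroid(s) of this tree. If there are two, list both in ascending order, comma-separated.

2, 9

Removing 9 splits the tree into components of sizes 5, 2, 2; the largest is 5 ≤ ⌊10/2⌋ = 5.
Its neighbour 2 also leaves a largest component of size 5, so both are centroids.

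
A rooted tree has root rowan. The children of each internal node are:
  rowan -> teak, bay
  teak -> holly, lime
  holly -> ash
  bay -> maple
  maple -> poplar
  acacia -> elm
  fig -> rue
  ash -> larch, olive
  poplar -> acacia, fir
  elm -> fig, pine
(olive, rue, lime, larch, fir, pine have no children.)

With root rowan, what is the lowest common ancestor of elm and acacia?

acacia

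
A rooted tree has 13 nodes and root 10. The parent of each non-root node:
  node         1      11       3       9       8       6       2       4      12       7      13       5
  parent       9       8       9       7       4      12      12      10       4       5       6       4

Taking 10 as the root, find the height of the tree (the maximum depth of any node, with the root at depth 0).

The longest root-to-leaf path is 10 → 4 → 5 → 7 → 9 → 1 (5 edges).

5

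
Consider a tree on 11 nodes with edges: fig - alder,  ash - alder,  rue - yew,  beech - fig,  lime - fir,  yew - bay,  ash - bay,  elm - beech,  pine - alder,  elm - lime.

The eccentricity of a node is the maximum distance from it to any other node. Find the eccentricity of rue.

A farthest node from rue is fir.
The path rue – yew – bay – ash – alder – fig – beech – elm – lime – fir has 9 edges.

9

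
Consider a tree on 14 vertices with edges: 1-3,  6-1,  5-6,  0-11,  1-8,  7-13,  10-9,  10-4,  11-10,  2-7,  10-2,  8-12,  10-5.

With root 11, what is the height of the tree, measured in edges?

6

The longest root-to-leaf path is 11–10–5–6–1–8–12 (6 edges).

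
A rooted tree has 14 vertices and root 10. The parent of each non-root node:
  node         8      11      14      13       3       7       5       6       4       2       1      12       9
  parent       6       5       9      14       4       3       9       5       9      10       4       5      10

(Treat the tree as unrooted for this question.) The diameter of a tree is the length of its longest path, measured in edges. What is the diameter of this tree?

A longest path is 8–6–5–9–4–3–7, with 6 edges.

6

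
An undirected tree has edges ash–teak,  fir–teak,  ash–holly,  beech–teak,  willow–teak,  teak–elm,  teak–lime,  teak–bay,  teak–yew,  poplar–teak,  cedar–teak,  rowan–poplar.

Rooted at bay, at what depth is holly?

3

Climbing from holly to the root: holly → ash → teak → bay. That's 3 steps.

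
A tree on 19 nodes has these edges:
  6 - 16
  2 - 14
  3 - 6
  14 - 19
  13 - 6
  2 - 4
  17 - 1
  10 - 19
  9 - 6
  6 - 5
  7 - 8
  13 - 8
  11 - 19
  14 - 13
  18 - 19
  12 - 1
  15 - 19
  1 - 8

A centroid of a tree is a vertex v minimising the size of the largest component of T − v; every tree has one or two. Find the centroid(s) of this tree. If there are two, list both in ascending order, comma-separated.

Delete 13: the remaining components have sizes 8, 5, 5. Max 8 ≤ 9, so 13 is a centroid.
No neighbour of 13 does as well, so 13 is the unique centroid.

13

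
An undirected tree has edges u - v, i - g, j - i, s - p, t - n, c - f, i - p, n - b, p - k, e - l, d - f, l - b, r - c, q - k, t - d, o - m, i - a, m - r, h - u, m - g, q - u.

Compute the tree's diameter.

16

BFS from e reaches v last, at distance 16; BFS from v confirms no node is farther.
Path: e–l–b–n–t–d–f–c–r–m–g–i–p–k–q–u–v.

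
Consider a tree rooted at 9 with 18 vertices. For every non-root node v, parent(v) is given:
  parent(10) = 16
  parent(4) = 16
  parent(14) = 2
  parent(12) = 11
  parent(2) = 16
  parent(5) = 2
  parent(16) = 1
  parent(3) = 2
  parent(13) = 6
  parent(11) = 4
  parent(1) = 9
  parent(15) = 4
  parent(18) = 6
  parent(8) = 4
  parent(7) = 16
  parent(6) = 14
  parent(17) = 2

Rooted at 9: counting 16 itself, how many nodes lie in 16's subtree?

Descendants of 16 (including itself): 16, 2, 4, 7, 10, 14, 5, 3, 17, 15, 11, 8, 6, 12, 13, 18. That's 16.

16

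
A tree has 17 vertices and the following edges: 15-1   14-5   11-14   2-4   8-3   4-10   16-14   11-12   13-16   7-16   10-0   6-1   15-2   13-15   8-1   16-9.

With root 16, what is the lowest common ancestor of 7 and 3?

Ancestors of 7 (toward the root): 7, 16.
Ancestors of 3: 3, 8, 1, 15, 13, 16.
The deepest node appearing in both lists is 16.

16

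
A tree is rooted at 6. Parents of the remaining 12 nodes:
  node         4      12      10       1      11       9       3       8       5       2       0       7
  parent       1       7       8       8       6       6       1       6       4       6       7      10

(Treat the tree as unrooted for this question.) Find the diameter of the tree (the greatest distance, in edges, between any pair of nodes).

Starting from 0, a farthest node is 5 at distance 6.
One longest path: 0-7-10-8-1-4-5.
So the diameter is 6.

6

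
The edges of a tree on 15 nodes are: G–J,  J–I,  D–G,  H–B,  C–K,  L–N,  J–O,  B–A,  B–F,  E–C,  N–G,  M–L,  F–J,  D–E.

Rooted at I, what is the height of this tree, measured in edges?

6

A deepest node is K, reached by I → J → G → D → E → C → K.
That path has 6 edges, so the height is 6.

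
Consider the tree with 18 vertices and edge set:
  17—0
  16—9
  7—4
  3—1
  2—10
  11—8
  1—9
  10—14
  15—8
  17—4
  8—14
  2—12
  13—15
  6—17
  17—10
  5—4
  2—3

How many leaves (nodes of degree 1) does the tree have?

8

Degree-1 nodes: 0, 5, 6, 7, 11, 12, 13, 16 — 8 of them.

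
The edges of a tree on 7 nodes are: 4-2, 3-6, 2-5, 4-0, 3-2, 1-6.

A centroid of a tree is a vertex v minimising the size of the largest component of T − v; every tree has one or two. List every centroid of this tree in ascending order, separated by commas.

If 2 is removed the pieces have sizes 3, 2, 1, all ≤ ⌊7/2⌋ = 3.
Every other node leaves some component of size > 3, so the centroid is unique.

2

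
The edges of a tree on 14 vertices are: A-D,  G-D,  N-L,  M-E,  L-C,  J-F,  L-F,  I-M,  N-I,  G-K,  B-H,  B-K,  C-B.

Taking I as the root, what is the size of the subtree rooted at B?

6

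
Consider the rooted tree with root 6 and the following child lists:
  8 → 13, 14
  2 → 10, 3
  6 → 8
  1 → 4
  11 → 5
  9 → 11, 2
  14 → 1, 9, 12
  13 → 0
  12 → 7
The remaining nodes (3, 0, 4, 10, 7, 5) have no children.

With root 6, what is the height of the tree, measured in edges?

5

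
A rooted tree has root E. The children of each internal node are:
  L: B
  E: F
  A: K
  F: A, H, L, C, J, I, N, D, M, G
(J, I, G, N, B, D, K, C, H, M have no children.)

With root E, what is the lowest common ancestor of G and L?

Ancestors of G (toward the root): G, F, E.
Ancestors of L: L, F, E.
The deepest node appearing in both lists is F.

F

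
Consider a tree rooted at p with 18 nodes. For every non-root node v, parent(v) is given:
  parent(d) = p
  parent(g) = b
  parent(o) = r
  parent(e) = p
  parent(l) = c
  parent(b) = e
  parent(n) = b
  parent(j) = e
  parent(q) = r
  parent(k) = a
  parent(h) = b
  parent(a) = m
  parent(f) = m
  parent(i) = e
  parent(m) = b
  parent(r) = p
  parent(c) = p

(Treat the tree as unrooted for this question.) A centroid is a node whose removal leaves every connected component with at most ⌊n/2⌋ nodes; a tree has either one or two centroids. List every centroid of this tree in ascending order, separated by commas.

e

Removing e splits the tree into components of sizes 8, 7, 1, 1; the largest is 8 ≤ ⌊18/2⌋ = 9.
Every other node leaves some component of size > 9, so the centroid is unique.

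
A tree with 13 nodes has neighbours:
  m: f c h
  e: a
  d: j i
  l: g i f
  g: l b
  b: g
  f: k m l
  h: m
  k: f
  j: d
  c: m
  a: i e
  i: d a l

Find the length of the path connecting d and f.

3

d - i - l - f: 3 edges.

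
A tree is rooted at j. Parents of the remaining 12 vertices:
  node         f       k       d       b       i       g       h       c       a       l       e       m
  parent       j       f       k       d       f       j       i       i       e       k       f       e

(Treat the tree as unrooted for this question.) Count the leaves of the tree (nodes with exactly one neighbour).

7

The leaves are a, b, c, g, h, l, m.
That is 7 leaves.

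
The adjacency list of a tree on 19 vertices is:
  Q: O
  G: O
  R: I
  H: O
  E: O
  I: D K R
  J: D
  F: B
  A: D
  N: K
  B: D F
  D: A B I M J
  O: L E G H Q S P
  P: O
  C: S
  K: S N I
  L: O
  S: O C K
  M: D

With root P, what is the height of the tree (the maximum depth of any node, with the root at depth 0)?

The longest root-to-leaf path is P-O-S-K-I-D-B-F (7 edges).

7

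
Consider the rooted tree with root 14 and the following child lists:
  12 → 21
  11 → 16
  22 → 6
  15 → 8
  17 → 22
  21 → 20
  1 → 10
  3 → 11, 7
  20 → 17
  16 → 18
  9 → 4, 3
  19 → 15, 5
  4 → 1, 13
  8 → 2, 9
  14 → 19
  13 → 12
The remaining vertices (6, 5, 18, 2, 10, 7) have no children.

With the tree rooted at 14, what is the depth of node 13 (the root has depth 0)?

14 – 19 – 15 – 8 – 9 – 4 – 13 — 6 edges.

6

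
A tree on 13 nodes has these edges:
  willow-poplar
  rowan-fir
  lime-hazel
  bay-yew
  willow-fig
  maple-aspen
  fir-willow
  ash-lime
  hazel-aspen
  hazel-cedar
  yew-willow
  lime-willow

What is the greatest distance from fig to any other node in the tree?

The node farthest from fig is maple, via fig-willow-lime-hazel-aspen-maple — 5 edges.

5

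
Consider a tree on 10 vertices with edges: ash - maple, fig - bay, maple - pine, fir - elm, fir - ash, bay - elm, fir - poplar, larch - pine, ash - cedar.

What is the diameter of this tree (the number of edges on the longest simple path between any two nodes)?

7

BFS from larch reaches fig last, at distance 7; BFS from fig confirms no node is farther.
Path: larch–pine–maple–ash–fir–elm–bay–fig.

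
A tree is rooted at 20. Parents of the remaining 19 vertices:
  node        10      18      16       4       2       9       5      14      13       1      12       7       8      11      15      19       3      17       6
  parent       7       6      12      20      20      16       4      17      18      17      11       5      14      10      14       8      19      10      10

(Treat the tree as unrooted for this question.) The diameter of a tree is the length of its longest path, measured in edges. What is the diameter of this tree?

Starting from 3, a farthest node is 2 at distance 10.
One longest path: 3-19-8-14-17-10-7-5-4-20-2.
So the diameter is 10.

10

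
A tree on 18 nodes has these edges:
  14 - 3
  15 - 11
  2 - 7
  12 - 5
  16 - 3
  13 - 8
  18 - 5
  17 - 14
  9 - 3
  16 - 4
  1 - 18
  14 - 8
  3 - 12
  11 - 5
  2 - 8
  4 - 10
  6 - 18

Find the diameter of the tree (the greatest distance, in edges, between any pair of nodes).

8

BFS from 1 reaches 7 last, at distance 8; BFS from 7 confirms no node is farther.
Path: 1 - 18 - 5 - 12 - 3 - 14 - 8 - 2 - 7.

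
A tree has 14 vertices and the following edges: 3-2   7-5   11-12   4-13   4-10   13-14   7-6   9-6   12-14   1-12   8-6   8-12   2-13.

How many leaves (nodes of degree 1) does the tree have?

6

The leaves are 1, 3, 5, 9, 10, 11.
That is 6 leaves.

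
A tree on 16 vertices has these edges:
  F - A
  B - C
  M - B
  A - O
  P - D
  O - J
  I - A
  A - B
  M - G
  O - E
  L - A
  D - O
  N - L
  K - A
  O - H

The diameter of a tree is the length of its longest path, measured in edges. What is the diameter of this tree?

BFS from G reaches P last, at distance 6; BFS from P confirms no node is farther.
Path: G–M–B–A–O–D–P.

6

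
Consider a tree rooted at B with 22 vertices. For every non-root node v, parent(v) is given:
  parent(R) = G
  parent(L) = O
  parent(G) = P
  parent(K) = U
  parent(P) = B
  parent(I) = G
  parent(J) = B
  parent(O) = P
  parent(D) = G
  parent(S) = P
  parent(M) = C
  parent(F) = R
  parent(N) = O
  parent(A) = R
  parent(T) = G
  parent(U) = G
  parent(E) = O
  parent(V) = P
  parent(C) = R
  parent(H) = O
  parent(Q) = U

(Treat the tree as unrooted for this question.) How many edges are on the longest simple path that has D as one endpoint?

Distances from D peak at 4, attained at N (L, M, J, H, E also at distance 4).
D–G–P–O–N

4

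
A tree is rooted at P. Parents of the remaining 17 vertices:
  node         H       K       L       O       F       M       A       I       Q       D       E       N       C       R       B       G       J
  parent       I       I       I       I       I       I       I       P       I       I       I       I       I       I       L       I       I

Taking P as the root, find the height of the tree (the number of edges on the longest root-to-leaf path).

3

A deepest node is B, reached by P → I → L → B.
That path has 3 edges, so the height is 3.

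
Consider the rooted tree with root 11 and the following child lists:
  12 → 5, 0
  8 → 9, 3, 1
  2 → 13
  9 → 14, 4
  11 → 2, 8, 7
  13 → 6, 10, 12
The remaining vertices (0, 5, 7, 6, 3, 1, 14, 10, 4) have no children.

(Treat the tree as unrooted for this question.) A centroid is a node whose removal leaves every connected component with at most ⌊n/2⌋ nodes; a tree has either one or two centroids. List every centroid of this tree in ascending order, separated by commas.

Delete 11: the remaining components have sizes 7, 6, 1. Max 7 ≤ 7, so 11 is a centroid.
No neighbour of 11 does as well, so 11 is the unique centroid.

11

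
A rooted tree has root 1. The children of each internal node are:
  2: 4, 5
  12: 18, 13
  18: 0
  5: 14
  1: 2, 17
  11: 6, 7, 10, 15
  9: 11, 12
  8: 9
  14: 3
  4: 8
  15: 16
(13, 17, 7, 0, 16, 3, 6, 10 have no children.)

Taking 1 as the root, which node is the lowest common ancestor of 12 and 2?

2

Ancestors of 12 (toward the root): 12, 9, 8, 4, 2, 1.
Ancestors of 2: 2, 1.
The deepest node appearing in both lists is 2.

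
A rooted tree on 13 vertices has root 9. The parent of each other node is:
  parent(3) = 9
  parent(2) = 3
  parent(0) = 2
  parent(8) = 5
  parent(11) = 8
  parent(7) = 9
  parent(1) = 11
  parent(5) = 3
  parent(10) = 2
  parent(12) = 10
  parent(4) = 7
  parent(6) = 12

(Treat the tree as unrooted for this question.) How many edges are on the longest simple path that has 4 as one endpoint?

7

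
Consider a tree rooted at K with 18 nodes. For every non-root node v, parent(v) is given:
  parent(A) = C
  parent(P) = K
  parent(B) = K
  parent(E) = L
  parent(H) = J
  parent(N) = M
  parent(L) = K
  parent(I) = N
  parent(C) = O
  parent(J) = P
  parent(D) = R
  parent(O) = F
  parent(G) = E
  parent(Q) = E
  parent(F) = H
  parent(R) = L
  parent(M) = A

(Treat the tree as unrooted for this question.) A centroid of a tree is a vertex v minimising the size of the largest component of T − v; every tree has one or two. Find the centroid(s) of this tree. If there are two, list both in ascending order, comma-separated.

If J is removed the pieces have sizes 9, 8, all ≤ ⌊18/2⌋ = 9.
Its neighbour P also leaves a largest component of size 9, so both are centroids.

J, P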